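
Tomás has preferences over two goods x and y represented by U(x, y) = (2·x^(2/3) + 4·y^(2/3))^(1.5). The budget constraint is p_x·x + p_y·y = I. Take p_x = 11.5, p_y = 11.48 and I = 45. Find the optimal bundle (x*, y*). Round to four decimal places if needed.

MU_x ∝ 2·x^(-1/3), MU_y ∝ 4·y^(-1/3), so MRS = (1/2)·(y/x)^(1/3) = p_x/p_y.
Solve for the ratio: y/x = [2·p_x/p_y]^(3).
With the ratio pinned down, the budget gives x* = I/(p_x + p_y·(y/x)) and y* = (y/x)·x*.
Numerically y/x = 8.041885, so x* = 45/(11.5 + 11.48·8.041885) = 0.4334 and y* = 8.041885·0.4334 = 3.4857.

x* = 0.4334, y* = 3.4857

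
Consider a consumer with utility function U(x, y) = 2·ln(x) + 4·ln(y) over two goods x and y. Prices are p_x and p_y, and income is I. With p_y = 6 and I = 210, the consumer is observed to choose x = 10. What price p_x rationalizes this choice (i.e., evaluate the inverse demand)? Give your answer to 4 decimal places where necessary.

p_x = 7

Tangency: MRS = (1/2)·y/x = p_x/p_y.
Rearranging, p_y·y = 2·p_x·x. Substituting into the budget gives p_x·x·(1 + 2) = I.
Demand: x*(p_x,p_y,I) = 1/3·I/p_x and y* = 2/3·I/p_y.
Set x* = 10 in the demand function and solve for p_x: p_x = 7.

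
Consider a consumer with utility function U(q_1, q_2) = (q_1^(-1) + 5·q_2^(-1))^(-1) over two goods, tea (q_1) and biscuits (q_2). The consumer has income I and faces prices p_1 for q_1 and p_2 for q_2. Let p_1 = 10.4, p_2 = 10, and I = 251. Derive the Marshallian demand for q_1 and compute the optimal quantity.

q_1* = 7.5594

MU_q_1 ∝ q_1^(-2), MU_q_2 ∝ 5·q_2^(-2), so MRS = (1/5)·(q_2/q_1)^(2) = p_1/p_2.
Hence q_2/q_1 = (5·p_1/p_2)^(1/(2)), i.e. raised to the 0.5 power.
Substitute q_2 = (q_2/q_1)·q_1 into the budget: q_1* = I/(p_1 + p_2·(q_2/q_1)).
Numerically q_2/q_1 = 2.280351, so q_1* = 251/(10.4 + 10·2.280351) = 7.5594.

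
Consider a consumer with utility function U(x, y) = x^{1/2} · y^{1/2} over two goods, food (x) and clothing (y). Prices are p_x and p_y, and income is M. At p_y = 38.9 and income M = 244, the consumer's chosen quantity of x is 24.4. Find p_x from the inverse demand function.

p_x = 5

MU_x/MU_y = (0.5·y)/(0.5·x); tangency sets this equal to p_x/p_y.
So 0.5·p_y·y = 0.5·p_x·x; combined with the budget, a share 0.5 of income goes to x.
Demand: x*(p_x,p_y,M) = 0.5·M/p_x and y* = 0.5·M/p_y.
Set x* = 24.4 in the demand function and solve for p_x: p_x = 5.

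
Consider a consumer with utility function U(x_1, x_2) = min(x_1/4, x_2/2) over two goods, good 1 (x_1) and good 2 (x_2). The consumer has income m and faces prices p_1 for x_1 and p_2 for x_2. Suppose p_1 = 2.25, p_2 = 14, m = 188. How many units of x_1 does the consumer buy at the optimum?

x_1* = 20.3243

Leontief preferences: the optimum is at the kink where x_1/4 = x_2/2, i.e. x_2 = (1/2)·x_1.
Budget: p_1·x_1 + p_2·(1/2)·x_1 = m, so (4·p_1 + 2·p_2)·x_1 = 4·m.
Demand: x_1*(p_1,p_2,m) = 4·m/(4·p_1 + 2·p_2), x_2* = 2·m/(4·p_1 + 2·p_2).
Here 4·2.25 + 2·14 = 37, giving x_1* = 20.3243.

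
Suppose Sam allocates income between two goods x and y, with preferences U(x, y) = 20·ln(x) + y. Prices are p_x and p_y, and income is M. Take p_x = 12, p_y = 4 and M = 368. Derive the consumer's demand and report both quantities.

x* = 6.6667, y* = 72

Set MRS = p_x/p_y: (20/x)/1 = p_x/p_y.
So x*(p_x,p_y) = 20·p_y/p_x, independent of income; and y* = (M − 20·p_y)/p_y.
At the given prices: x* = 20·4/12 = 6.6667, and y* = 72.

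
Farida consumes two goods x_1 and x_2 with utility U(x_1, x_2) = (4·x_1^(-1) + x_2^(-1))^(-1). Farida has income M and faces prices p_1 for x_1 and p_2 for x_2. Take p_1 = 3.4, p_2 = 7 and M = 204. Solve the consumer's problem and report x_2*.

With the ratio pinned down, the budget gives x_1* = M/(p_1 + p_2·(x_2/x_1)) and x_2* = (x_2/x_1)·x_1*.
Numerically x_2/x_1 = 0.348466, so x_1* = 204/(3.4 + 7·0.348466) = 34.9359 and x_2* = 0.348466·34.9359 = 12.174.

x_2* = 12.174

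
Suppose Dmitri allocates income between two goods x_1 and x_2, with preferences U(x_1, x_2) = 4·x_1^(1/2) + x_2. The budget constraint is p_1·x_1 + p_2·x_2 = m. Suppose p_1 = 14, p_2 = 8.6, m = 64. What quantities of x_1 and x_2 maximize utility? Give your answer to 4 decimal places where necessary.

Solve: √x_1 = 2·p_2/p_1, so x_1*(p_1,p_2) = (2·p_2/p_1)², and x_2* = (m − p_1·x_1*)/p_2.
Plugging in: x_1* = (2·8.6/14)² = 1.5094, x_2* = 4.9847.

x_1* = 1.5094, x_2* = 4.9847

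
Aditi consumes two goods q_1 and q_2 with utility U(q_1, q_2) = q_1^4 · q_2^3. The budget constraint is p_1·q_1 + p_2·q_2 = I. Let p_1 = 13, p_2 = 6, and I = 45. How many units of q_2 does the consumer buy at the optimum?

q_2* = 3.2143

The MRS is (4/3)·q_2/q_1. Set MRS = p_1/p_2.
Rearranging, p_2·q_2 = (3/4)·p_1·q_1. Substituting into the budget gives p_1·q_1·(1 + (3/4)) = I.
Demand: q_1*(p_1,p_2,I) = 4/7·I/p_1 and q_2* = 3/7·I/p_2.
At p_1=13, p_2=6, I=45: q_2* = 3/7·45/6 = 3.2143.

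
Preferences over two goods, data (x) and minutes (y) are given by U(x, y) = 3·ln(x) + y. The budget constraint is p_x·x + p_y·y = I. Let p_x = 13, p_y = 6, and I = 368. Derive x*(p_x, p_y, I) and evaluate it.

Set MRS = p_x/p_y: (3/x)/1 = p_x/p_y.
So x*(p_x,p_y) = 3·p_y/p_x, independent of income; and y* = (I − 3·p_y)/p_y.
At the given prices: x* = 3·6/13 = 1.3846.

x* = 1.3846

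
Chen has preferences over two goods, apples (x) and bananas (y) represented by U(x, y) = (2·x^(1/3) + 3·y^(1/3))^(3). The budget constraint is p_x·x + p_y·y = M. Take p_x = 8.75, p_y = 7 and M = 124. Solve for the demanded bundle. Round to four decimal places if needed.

x* = 4.6403, y* = 11.9139

MU_x ∝ 2·x^(-2/3), MU_y ∝ 3·y^(-2/3), so MRS = (2/3)·(y/x)^(2/3) = p_x/p_y.
Hence y/x = ((3/2)·p_x/p_y)^(1/(2/3)), i.e. raised to the 1.5 power.
Substitute y = (y/x)·x into the budget: x* = M/(p_x + p_y·(y/x)).
Numerically y/x = 2.567449, so x* = 124/(8.75 + 7·2.567449) = 4.6403 and y* = 2.567449·4.6403 = 11.9139.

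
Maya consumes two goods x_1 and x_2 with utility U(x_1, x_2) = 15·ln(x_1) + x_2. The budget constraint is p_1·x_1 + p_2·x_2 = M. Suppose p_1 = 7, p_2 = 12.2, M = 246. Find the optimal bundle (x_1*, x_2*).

Set MRS = p_1/p_2: (15/x_1)/1 = p_1/p_2.
So x_1*(p_1,p_2) = 15·p_2/p_1, independent of income; and x_2* = (M − 15·p_2)/p_2.
At the given prices: x_1* = 15·12.2/7 = 26.1429, and x_2* = 5.1639.

x_1* = 26.1429, x_2* = 5.1639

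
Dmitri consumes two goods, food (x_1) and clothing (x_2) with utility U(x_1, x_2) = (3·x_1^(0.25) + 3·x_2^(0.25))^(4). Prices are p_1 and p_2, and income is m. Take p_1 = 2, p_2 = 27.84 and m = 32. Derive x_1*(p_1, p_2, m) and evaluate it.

x_1* = 11.3018

With the ratio pinned down, the budget gives x_1* = m/(p_1 + p_2·(x_2/x_1)) and x_2* = (x_2/x_1)·x_1*.
Numerically x_2/x_1 = 0.029864, so x_1* = 32/(2 + 27.84·0.029864) = 11.3018.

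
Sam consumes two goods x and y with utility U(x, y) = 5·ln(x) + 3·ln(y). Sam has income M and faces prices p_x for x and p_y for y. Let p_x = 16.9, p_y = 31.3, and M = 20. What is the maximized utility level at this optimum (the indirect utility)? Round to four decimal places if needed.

V = -5.7941

At p_x=16.9, p_y=31.3, M=20: x* = 0.625·20/16.9 = 0.7396, y* = 0.2396.
Utility at the optimum: U(0.7396, 0.2396) = -5.7941.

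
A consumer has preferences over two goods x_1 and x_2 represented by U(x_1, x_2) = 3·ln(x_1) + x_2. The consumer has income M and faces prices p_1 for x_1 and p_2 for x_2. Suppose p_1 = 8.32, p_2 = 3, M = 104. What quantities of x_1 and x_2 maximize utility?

x_1* = 1.0817, x_2* = 31.6667

Set MRS = p_1/p_2: (3/x_1)/1 = p_1/p_2.
So x_1*(p_1,p_2) = 3·p_2/p_1, independent of income; and x_2* = (M − 3·p_2)/p_2.
At the given prices: x_1* = 3·3/8.32 = 1.0817, and x_2* = 31.6667.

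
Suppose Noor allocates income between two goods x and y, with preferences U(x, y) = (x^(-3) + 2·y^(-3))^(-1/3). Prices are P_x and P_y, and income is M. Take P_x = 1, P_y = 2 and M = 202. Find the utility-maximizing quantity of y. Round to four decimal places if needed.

From the CES first-order condition, (1/2)·(y/x)^(4) = P_x/P_y.
Solve for the ratio: y/x = [2·P_x/P_y]^(0.25).
With the ratio pinned down, the budget gives x* = M/(P_x + P_y·(y/x)) and y* = (y/x)·x*.
Numerically y/x = 1, so x* = 202/(1 + 2·1) = 67.3333 and y* = 1·67.3333 = 67.3333.

y* = 67.3333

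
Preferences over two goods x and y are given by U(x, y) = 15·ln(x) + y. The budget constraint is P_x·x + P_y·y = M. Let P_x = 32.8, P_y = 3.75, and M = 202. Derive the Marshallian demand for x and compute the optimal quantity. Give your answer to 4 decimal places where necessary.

MU_x = 15/x, MU_y = 1. Tangency: 15/x = P_x/P_y.
So x*(P_x,P_y) = 15·P_y/P_x, independent of income; and y* = (M − 15·P_y)/P_y.
At the given prices: x* = 15·3.75/32.8 = 1.7149.

x* = 1.7149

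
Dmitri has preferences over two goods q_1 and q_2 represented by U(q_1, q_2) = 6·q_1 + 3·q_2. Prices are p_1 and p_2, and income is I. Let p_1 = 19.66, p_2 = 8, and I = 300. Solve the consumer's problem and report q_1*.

q_1* = 0

Linear utility — the consumer picks whichever good has higher MU/price: 6/19.66 = 0.3052 vs 3/8 = 0.375.
q_2 gives more utility per dollar, so spend all income on q_2: q_2* = I/p_2, q_1* = 0.
Numerically: q_1* = 0, q_2* = 37.5.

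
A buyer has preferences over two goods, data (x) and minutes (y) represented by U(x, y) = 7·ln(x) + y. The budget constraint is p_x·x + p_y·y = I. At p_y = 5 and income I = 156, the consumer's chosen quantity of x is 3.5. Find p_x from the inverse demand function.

p_x = 10

MU_x = 7/x, MU_y = 1. Tangency: 7/x = p_x/p_y.
So x*(p_x,p_y) = 7·p_y/p_x, independent of income; and y* = (I − 7·p_y)/p_y.
Set x* = 3.5 in the demand function and solve for p_x: p_x = 10.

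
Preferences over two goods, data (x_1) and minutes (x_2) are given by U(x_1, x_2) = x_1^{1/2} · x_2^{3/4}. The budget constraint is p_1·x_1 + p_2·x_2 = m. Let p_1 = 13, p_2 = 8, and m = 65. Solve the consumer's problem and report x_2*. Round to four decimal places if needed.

x_2* = 4.875

MU_x_1/MU_x_2 = (0.5·x_2)/(0.75·x_1); tangency sets this equal to p_1/p_2.
Rearranging, p_2·x_2 = (3/2)·p_1·x_1. Substituting into the budget gives p_1·x_1·(1 + (3/2)) = m.
Demand: x_1*(p_1,p_2,m) = 0.4·m/p_1 and x_2* = 0.6·m/p_2.
At p_1=13, p_2=8, m=65: x_2* = 0.6·65/8 = 4.875.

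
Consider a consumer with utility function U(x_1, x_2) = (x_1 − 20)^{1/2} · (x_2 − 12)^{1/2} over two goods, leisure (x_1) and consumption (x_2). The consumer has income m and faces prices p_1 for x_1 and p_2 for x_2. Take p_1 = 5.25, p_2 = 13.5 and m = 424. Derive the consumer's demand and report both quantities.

x_1* = 34.9524, x_2* = 17.8148

MRS = (x_2−12)/(x_1−20). Tangency with p_1/p_2 gives x_2−12 = (p_1/p_2)·(x_1−20).
Substituting into the budget: x_1* = 20 + 0.5·(m − 20·p_1 − 12·p_2)/p_1, and x_2* = 12 + 0.5·(…)/p_2.
Discretionary income = 424 − 20·5.25 − 12·13.5 = 157; x_1* = 20 + 0.5·157/5.25 = 34.9524; x_2* = 12 + 0.5·157/13.5 = 17.8148.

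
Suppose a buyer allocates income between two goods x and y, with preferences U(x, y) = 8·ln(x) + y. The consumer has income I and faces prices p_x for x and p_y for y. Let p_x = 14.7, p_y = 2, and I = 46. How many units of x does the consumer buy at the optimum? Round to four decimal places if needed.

Set MRS = p_x/p_y: (8/x)/1 = p_x/p_y.
So x*(p_x,p_y) = 8·p_y/p_x, independent of income; and y* = (I − 8·p_y)/p_y.
At the given prices: x* = 8·2/14.7 = 1.0884.

x* = 1.0884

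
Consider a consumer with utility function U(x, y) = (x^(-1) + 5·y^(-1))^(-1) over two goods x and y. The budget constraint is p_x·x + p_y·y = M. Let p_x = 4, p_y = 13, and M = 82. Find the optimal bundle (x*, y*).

From the CES first-order condition, (1/5)·(y/x)^(2) = p_x/p_y.
Hence y/x = (5·p_x/p_y)^(1/(2)), i.e. raised to the 0.5 power.
Substitute y = (y/x)·x into the budget: x* = M/(p_x + p_y·(y/x)).
Numerically y/x = 1.240347, so x* = 82/(4 + 13·1.240347) = 4.0746 and y* = 1.240347·4.0746 = 5.054.

x* = 4.0746, y* = 5.054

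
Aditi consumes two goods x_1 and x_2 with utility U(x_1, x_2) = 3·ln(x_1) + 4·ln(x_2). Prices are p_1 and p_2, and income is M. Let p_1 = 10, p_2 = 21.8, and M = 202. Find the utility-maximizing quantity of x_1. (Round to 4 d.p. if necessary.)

MU_x_1/MU_x_2 = (3·x_2)/(4·x_1); tangency sets this equal to p_1/p_2.
So 3·p_2·x_2 = 4·p_1·x_1; combined with the budget, a share 3/7 of income goes to x_1.
Demand: x_1*(p_1,p_2,M) = 3/7·M/p_1 and x_2* = 4/7·M/p_2.
At p_1=10, p_2=21.8, M=202: x_1* = 3/7·202/10 = 8.6571.

x_1* = 8.6571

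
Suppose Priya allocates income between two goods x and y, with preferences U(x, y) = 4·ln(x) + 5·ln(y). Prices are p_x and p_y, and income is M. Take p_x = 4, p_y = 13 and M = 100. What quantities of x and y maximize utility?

The MRS is (4/5)·y/x. Set MRS = p_x/p_y.
Rearranging, p_y·y = (5/4)·p_x·x. Substituting into the budget gives p_x·x·(1 + (5/4)) = M.
Demand: x*(p_x,p_y,M) = 4/9·M/p_x and y* = 5/9·M/p_y.
At p_x=4, p_y=13, M=100: x* = 4/9·100/4 = 11.1111, y* = 4.2735.

x* = 11.1111, y* = 4.2735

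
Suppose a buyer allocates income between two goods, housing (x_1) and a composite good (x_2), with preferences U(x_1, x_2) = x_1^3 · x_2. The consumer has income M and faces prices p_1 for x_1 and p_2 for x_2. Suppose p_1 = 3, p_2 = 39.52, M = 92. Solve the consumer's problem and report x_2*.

x_2* = 0.582

The MRS is 3·x_2/x_1. Set MRS = p_1/p_2.
Rearranging, p_2·x_2 = (1/3)·p_1·x_1. Substituting into the budget gives p_1·x_1·(1 + (1/3)) = M.
Demand: x_1*(p_1,p_2,M) = 0.75·M/p_1 and x_2* = 0.25·M/p_2.
At p_1=3, p_2=39.52, M=92: x_2* = 0.25·92/39.52 = 0.582.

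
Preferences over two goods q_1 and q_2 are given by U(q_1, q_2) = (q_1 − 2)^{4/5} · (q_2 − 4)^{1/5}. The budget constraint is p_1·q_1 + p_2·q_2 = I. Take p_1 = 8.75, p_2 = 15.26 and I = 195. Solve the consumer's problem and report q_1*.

q_1* = 12.6478

Let q_1' = q_1−2, q_2' = q_2−4. MRS = 4·q_2'/q_1' = p_1/p_2.
After buying the subsistence bundle (2, 4), a share 0.8 of the remaining income goes to q_1: q_1* = 2 + 0.8·(I − 2p_1 − 4p_2)/p_1.
Discretionary income = 195 − 2·8.75 − 4·15.26 = 116.46; q_1* = 2 + 0.8·116.46/8.75 = 12.6478.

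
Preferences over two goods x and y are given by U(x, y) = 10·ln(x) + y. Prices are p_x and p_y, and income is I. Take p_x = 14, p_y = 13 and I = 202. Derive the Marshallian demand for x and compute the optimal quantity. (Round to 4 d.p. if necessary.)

x* = 9.2857

So x*(p_x,p_y) = 10·p_y/p_x, independent of income; and y* = (I − 10·p_y)/p_y.
At the given prices: x* = 10·13/14 = 9.2857.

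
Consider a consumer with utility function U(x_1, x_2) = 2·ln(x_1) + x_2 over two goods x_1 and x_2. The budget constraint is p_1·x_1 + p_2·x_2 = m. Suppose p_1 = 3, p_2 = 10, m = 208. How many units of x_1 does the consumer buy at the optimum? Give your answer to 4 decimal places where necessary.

x_1* = 6.6667

Set MRS = p_1/p_2: (2/x_1)/1 = p_1/p_2.
So x_1*(p_1,p_2) = 2·p_2/p_1, independent of income; and x_2* = (m − 2·p_2)/p_2.
At the given prices: x_1* = 2·10/3 = 6.6667.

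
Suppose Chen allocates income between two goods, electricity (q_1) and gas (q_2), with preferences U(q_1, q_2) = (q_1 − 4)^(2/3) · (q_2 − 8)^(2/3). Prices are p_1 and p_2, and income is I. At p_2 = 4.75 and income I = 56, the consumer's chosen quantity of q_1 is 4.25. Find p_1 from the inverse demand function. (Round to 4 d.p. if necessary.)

This is Cobb-Douglas in (q_1−4, q_2−8): tangency gives 2/3·p_2·(q_2−8) = 2/3·p_1·(q_1−4).
Substituting into the budget: q_1* = 4 + 0.5·(I − 4·p_1 − 8·p_2)/p_1, and q_2* = 8 + 0.5·(…)/p_2.
Set q_1* = 4.25 in the demand function and solve for p_1: p_1 = 4.

p_1 = 4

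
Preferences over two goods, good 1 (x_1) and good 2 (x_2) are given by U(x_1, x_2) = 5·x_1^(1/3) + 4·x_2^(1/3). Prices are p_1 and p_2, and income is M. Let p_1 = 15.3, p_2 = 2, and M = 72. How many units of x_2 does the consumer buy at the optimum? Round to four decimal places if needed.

x_2* = 23.9158

MRS = MU_x_1/MU_x_2 = (5/4)·(x_2/x_1)^(2/3). Set equal to p_1/p_2.
Solve for the ratio: x_2/x_1 = [(4/5)·p_1/p_2]^(1.5).
Substitute x_2 = (x_2/x_1)·x_1 into the budget: x_1* = M/(p_1 + p_2·(x_2/x_1)).
Numerically x_2/x_1 = 15.140044, so x_1* = 72/(15.3 + 2·15.140044) = 1.5796 and x_2* = 15.140044·1.5796 = 23.9158.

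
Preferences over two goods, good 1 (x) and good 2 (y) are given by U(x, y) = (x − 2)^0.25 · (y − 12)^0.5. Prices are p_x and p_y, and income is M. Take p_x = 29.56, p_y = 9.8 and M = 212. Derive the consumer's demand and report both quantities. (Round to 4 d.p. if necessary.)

x* = 2.3978, y* = 14.4

This is Cobb-Douglas in (x−2, y−12): tangency gives 0.25·p_y·(y−12) = 0.5·p_x·(x−2).
After buying the subsistence bundle (2, 12), a share 1/3 of the remaining income goes to x: x* = 2 + 1/3·(M − 2p_x − 12p_y)/p_x.
Discretionary income = 212 − 2·29.56 − 12·9.8 = 35.28; x* = 2 + 1/3·35.28/29.56 = 2.3978; y* = 12 + 2/3·35.28/9.8 = 14.4.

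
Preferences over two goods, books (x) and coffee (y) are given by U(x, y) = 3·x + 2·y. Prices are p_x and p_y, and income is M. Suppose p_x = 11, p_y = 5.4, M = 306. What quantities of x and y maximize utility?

x* = 0, y* = 56.6667

Linear utility — the consumer picks whichever good has higher MU/price: 3/11 = 0.2727 vs 2/5.4 = 0.3704.
y gives more utility per dollar, so spend all income on y: y* = M/p_y, x* = 0.
Numerically: x* = 0, y* = 56.6667.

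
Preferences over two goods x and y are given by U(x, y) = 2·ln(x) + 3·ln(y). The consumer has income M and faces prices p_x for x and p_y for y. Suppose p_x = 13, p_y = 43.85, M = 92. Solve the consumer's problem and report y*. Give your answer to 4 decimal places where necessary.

At p_x=13, p_y=43.85, M=92: y* = 0.6·92/43.85 = 1.2588.

y* = 1.2588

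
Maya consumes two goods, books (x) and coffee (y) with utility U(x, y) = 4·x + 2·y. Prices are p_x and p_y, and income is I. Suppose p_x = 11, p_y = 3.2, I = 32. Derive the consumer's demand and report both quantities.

x* = 0, y* = 10

Perfect substitutes: compare marginal utility per dollar. 4/p_x vs 2/p_y → 0.3636 vs 0.625.
y gives more utility per dollar, so spend all income on y: y* = I/p_y, x* = 0.
Numerically: x* = 0, y* = 10.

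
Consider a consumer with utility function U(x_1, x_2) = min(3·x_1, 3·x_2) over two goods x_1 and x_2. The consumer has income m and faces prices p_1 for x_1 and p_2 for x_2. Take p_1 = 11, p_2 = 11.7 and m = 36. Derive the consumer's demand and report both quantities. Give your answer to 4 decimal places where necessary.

Leontief preferences: the optimum is at the kink where x_1/3 = x_2/3, i.e. x_2 = x_1.
Budget: p_1·x_1 + p_2·x_1 = m, so (3·p_1 + 3·p_2)·x_1 = 3·m.
Demand: x_1*(p_1,p_2,m) = 3·m/(3·p_1 + 3·p_2), x_2* = 3·m/(3·p_1 + 3·p_2).
Here 3·11 + 3·11.7 = 68.1, giving x_1* = 1.5859 and x_2* = 1.5859.

x_1* = 1.5859, x_2* = 1.5859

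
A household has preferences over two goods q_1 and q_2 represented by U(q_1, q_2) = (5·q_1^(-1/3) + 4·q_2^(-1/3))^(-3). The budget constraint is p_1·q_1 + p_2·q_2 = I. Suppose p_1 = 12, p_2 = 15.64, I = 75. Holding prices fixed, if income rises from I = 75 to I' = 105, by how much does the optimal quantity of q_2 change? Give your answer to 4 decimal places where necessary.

Δq_2* = 0.9106

From the CES first-order condition, (5/4)·(q_2/q_1)^(4/3) = p_1/p_2.
Hence q_2/q_1 = ((4/5)·p_1/p_2)^(1/(4/3)), i.e. raised to the 0.75 power.
With the ratio pinned down, the budget gives q_1* = I/(p_1 + p_2·(q_2/q_1)) and q_2* = (q_2/q_1)·q_1*.
Numerically q_2/q_1 = 0.693467, so q_1* = 75/(12 + 15.64·0.693467) = 3.2829 and q_2* = 0.693467·3.2829 = 2.2766.
At I' = 105: q_2* = 3.1872. Change: 3.1872 − 2.2766 = 0.9106.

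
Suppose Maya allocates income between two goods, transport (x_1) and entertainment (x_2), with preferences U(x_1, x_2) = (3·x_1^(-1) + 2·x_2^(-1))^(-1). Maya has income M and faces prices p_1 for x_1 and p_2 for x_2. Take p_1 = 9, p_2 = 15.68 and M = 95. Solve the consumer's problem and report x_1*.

x_1* = 5.0804

MU_x_1 ∝ 3·x_1^(-2), MU_x_2 ∝ 2·x_2^(-2), so MRS = (3/2)·(x_2/x_1)^(2) = p_1/p_2.
Solve for the ratio: x_2/x_1 = [(2/3)·p_1/p_2]^(0.5).
With the ratio pinned down, the budget gives x_1* = M/(p_1 + p_2·(x_2/x_1)) and x_2* = (x_2/x_1)·x_1*.
Numerically x_2/x_1 = 0.61859, so x_1* = 95/(9 + 15.68·0.61859) = 5.0804.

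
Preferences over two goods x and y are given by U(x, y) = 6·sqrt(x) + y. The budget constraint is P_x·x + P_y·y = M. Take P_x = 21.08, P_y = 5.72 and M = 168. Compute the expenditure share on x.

share on x = 0.0831

Set MRS = P_x/P_y: 3·x^(−1/2) = P_x/P_y.
Thus x* = (3·P_y/P_x)² — independent of M — with the rest of income spent on y.
Plugging in: x* = (3·5.72/21.08)² = 0.6627, y* = 26.9285.
Expenditure on x: 21.08·0.6627 = 13.969; share = 0.0831.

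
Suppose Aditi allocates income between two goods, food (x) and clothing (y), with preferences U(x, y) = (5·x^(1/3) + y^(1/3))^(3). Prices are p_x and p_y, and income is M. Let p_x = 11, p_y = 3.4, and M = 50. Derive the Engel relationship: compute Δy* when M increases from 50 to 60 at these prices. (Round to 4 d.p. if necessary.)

Δy* = 0.4076

From the CES first-order condition, 5·(y/x)^(2/3) = p_x/p_y.
Hence y/x = ((1/5)·p_x/p_y)^(1/(2/3)), i.e. raised to the 1.5 power.
With the ratio pinned down, the budget gives x* = M/(p_x + p_y·(y/x)) and y* = (y/x)·x*.
Numerically y/x = 0.520494, so x* = 50/(11 + 3.4·0.520494) = 3.9155 and y* = 0.520494·3.9155 = 2.038.
At M' = 60: y* = 2.4456. Change: 2.4456 − 2.038 = 0.4076.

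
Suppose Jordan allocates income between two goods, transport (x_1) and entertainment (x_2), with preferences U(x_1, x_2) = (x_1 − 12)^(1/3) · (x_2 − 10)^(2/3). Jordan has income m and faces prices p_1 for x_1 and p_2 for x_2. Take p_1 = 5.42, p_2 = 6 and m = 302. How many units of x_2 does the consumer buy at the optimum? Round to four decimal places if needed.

x_2* = 29.6622

Substituting into the budget: x_1* = 12 + 1/3·(m − 12·p_1 − 10·p_2)/p_1, and x_2* = 10 + 2/3·(…)/p_2.
Discretionary income = 302 − 12·5.42 − 10·6 = 176.96; x_2* = 10 + 2/3·176.96/6 = 29.6622.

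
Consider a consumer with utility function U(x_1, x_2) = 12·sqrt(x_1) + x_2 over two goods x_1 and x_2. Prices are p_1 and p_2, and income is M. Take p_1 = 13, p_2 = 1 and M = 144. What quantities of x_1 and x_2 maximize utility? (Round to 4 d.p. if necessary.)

Set MRS = p_1/p_2: 6·x_1^(−1/2) = p_1/p_2.
Thus x_1* = (6·p_2/p_1)² — independent of M — with the rest of income spent on x_2.
Plugging in: x_1* = (6·1/13)² = 0.213, x_2* = 141.2308.

x_1* = 0.213, x_2* = 141.2308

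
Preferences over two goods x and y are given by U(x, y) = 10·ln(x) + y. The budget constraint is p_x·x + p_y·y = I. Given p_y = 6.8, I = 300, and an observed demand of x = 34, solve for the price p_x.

MU_x = 10/x, MU_y = 1. Tangency: 10/x = p_x/p_y.
So x*(p_x,p_y) = 10·p_y/p_x, independent of income; and y* = (I − 10·p_y)/p_y.
Set x* = 34 in the demand function and solve for p_x: p_x = 2.

p_x = 2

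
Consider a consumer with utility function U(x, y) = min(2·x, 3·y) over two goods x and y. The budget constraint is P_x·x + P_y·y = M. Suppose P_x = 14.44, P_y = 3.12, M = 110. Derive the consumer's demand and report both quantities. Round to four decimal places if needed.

Leontief preferences: the optimum is at the kink where x/3 = y/2, i.e. y = (2/3)·x.
Budget: P_x·x + P_y·(2/3)·x = M, so (3·P_x + 2·P_y)·x = 3·M.
Demand: x*(P_x,P_y,M) = 3·M/(3·P_x + 2·P_y), y* = 2·M/(3·P_x + 2·P_y).
Here 3·14.44 + 2·3.12 = 49.56, giving x* = 6.6586 and y* = 4.4391.

x* = 6.6586, y* = 4.4391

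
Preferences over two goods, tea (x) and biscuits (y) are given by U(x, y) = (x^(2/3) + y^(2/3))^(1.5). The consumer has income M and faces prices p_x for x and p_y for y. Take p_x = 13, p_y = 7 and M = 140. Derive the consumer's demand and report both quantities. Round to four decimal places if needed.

From the CES first-order condition, (y/x)^(1/3) = p_x/p_y.
Solve for the ratio: y/x = [p_x/p_y]^(3).
Substitute y = (y/x)·x into the budget: x* = M/(p_x + p_y·(y/x)).
Numerically y/x = 6.405248, so x* = 140/(13 + 7·6.405248) = 2.4206 and y* = 6.405248·2.4206 = 15.5046.

x* = 2.4206, y* = 15.5046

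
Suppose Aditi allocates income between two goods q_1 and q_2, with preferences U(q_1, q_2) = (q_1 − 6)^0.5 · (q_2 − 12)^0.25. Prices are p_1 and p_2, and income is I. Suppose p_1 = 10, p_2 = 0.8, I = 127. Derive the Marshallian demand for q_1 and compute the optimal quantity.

MRS = 2·(q_2−12)/(q_1−6). Tangency with p_1/p_2 gives q_2−12 = (1/2)·(p_1/p_2)·(q_1−6).
Substituting into the budget: q_1* = 6 + 2/3·(I − 6·p_1 − 12·p_2)/p_1, and q_2* = 12 + 1/3·(…)/p_2.
Discretionary income = 127 − 6·10 − 12·0.8 = 57.4; q_1* = 6 + 2/3·57.4/10 = 9.8267.

q_1* = 9.8267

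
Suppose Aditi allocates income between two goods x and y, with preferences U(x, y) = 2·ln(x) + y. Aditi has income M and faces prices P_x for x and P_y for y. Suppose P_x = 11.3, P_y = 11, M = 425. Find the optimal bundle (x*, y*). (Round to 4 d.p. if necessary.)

x* = 1.9469, y* = 36.6364

Set MRS = P_x/P_y: (2/x)/1 = P_x/P_y.
So x*(P_x,P_y) = 2·P_y/P_x, independent of income; and y* = (M − 2·P_y)/P_y.
At the given prices: x* = 2·11/11.3 = 1.9469, and y* = 36.6364.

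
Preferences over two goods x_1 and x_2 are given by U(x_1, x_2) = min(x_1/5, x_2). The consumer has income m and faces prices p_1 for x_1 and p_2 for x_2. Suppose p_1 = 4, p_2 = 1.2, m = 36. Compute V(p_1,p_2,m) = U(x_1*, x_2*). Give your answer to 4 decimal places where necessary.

V = 1.6981

Here 5·4 + 1.2 = 21.2, giving x_1* = 8.4906 and x_2* = 1.6981.
Utility at the optimum: U(8.4906, 1.6981) = 1.6981.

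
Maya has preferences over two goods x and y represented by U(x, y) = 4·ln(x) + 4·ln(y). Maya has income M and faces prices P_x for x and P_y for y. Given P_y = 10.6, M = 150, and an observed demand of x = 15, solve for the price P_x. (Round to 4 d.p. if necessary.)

MU_x/MU_y = (4·y)/(4·x); tangency sets this equal to P_x/P_y.
Rearranging, P_y·y = P_x·x. Substituting into the budget gives P_x·x·(1 + 1) = M.
Demand: x*(P_x,P_y,M) = 0.5·M/P_x and y* = 0.5·M/P_y.
Set x* = 15 in the demand function and solve for P_x: P_x = 5.

P_x = 5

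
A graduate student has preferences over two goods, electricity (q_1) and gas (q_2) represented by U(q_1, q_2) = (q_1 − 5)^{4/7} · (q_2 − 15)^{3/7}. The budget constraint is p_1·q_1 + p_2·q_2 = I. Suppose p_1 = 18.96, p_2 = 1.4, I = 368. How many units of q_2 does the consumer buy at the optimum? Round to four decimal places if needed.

This is Cobb-Douglas in (q_1−5, q_2−15): tangency gives 4/7·p_2·(q_2−15) = 3/7·p_1·(q_1−5).
Substituting into the budget: q_1* = 5 + 4/7·(I − 5·p_1 − 15·p_2)/p_1, and q_2* = 15 + 3/7·(…)/p_2.
Discretionary income = 368 − 5·18.96 − 15·1.4 = 252.2; q_2* = 15 + 3/7·252.2/1.4 = 92.2041.

q_2* = 92.2041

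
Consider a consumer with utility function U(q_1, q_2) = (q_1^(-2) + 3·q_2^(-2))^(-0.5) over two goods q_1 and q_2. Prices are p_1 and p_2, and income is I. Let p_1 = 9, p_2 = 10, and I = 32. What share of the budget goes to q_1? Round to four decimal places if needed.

share on q_1 = 0.3926

Substitute q_2 = (q_2/q_1)·q_1 into the budget: q_1* = I/(p_1 + p_2·(q_2/q_1)).
Numerically q_2/q_1 = 1.392477, so q_1* = 32/(9 + 10·1.392477) = 1.3959 and q_2* = 1.392477·1.3959 = 1.9437.
Expenditure on q_1: 9·1.3959 = 12.5628; share = 0.3926.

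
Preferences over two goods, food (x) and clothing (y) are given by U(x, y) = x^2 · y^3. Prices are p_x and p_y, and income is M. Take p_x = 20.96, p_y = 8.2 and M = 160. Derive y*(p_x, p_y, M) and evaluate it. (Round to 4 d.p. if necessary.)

The MRS is (2/3)·y/x. Set MRS = p_x/p_y.
Rearranging, p_y·y = (3/2)·p_x·x. Substituting into the budget gives p_x·x·(1 + (3/2)) = M.
Demand: x*(p_x,p_y,M) = 0.4·M/p_x and y* = 0.6·M/p_y.
At p_x=20.96, p_y=8.2, M=160: y* = 0.6·160/8.2 = 11.7073.

y* = 11.7073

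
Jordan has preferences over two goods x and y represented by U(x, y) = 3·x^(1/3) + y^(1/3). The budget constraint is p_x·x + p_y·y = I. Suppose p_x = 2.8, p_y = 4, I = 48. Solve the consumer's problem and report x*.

Numerically y/x = 0.112711, so x* = 48/(2.8 + 4·0.112711) = 14.7654.

x* = 14.7654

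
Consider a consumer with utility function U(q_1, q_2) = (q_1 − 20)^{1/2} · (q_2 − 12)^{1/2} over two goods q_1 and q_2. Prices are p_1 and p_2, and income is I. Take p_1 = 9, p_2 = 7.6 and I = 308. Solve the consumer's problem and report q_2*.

q_2* = 14.4211

Discretionary income = 308 − 20·9 − 12·7.6 = 36.8; q_2* = 12 + 0.5·36.8/7.6 = 14.4211.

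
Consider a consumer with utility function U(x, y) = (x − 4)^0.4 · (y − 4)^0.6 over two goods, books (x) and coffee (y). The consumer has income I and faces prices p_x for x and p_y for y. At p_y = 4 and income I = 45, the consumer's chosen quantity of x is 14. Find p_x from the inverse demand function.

MRS = (2/3)·(y−4)/(x−4). Tangency with p_x/p_y gives y−4 = (3/2)·(p_x/p_y)·(x−4).
After buying the subsistence bundle (4, 4), a share 0.4 of the remaining income goes to x: x* = 4 + 0.4·(I − 4p_x − 4p_y)/p_x.
Set x* = 14 in the demand function and solve for p_x: p_x = 1.

p_x = 1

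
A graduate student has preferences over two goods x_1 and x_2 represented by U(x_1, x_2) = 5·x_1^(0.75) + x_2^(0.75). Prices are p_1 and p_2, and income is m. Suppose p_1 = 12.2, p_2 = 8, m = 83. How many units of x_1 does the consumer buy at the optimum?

Substitute x_2 = (x_2/x_1)·x_1 into the budget: x_1* = m/(p_1 + p_2·(x_2/x_1)).
Numerically x_2/x_1 = 0.008654, so x_1* = 83/(12.2 + 8·0.008654) = 6.7649.

x_1* = 6.7649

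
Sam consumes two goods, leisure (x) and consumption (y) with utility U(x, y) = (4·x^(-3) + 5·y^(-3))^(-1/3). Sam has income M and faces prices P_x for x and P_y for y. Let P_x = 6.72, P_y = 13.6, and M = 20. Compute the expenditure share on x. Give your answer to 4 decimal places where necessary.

MRS = MU_x/MU_y = (4/5)·(y/x)^(4). Set equal to P_x/P_y.
Hence y/x = ((5/4)·P_x/P_y)^(1/(4)), i.e. raised to the 0.25 power.
Substitute y = (y/x)·x into the budget: x* = M/(P_x + P_y·(y/x)).
Numerically y/x = 0.886513, so x* = 20/(6.72 + 13.6·0.886513) = 1.0652 and y* = 0.886513·1.0652 = 0.9443.
Expenditure on x: 6.72·1.0652 = 7.1579; share = 0.3579.

share on x = 0.3579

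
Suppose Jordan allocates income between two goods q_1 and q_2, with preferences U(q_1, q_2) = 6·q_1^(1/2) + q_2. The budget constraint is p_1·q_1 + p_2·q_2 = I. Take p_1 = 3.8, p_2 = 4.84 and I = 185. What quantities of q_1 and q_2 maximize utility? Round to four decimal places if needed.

Set MRS = p_1/p_2: 3·q_1^(−1/2) = p_1/p_2.
Thus q_1* = (3·p_2/p_1)² — independent of I — with the rest of income spent on q_2.
Plugging in: q_1* = (3·4.84/3.8)² = 14.6004, q_2* = 26.76.

q_1* = 14.6004, q_2* = 26.76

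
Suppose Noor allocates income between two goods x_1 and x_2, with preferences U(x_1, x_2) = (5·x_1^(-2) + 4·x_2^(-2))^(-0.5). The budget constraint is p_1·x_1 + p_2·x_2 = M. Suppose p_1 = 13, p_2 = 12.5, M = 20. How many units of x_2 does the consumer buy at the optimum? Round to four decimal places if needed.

x_2* = 0.7598

With the ratio pinned down, the budget gives x_1* = M/(p_1 + p_2·(x_2/x_1)) and x_2* = (x_2/x_1)·x_1*.
Numerically x_2/x_1 = 0.940534, so x_1* = 20/(13 + 12.5·0.940534) = 0.8079 and x_2* = 0.940534·0.8079 = 0.7598.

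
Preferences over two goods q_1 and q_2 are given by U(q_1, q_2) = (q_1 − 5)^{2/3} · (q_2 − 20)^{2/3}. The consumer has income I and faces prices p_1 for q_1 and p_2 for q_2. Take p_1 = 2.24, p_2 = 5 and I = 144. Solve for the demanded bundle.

q_1* = 12.3214, q_2* = 23.28

This is Cobb-Douglas in (q_1−5, q_2−20): tangency gives 2/3·p_2·(q_2−20) = 2/3·p_1·(q_1−5).
After buying the subsistence bundle (5, 20), a share 0.5 of the remaining income goes to q_1: q_1* = 5 + 0.5·(I − 5p_1 − 20p_2)/p_1.
Discretionary income = 144 − 5·2.24 − 20·5 = 32.8; q_1* = 5 + 0.5·32.8/2.24 = 12.3214; q_2* = 20 + 0.5·32.8/5 = 23.28.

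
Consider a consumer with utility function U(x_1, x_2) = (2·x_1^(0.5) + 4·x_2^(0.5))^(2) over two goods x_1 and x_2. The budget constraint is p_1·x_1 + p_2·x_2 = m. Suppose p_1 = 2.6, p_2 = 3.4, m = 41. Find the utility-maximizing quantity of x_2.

x_2* = 9.0878

With the ratio pinned down, the budget gives x_1* = m/(p_1 + p_2·(x_2/x_1)) and x_2* = (x_2/x_1)·x_1*.
Numerically x_2/x_1 = 2.3391, so x_1* = 41/(2.6 + 3.4·2.3391) = 3.8852 and x_2* = 2.3391·3.8852 = 9.0878.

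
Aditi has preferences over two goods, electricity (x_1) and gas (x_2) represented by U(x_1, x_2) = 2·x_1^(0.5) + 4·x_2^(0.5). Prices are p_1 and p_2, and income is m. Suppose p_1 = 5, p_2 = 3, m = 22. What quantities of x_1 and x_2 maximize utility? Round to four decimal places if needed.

x_1* = 0.5739, x_2* = 6.3768

Numerically x_2/x_1 = 11.111111, so x_1* = 22/(5 + 3·11.111111) = 0.5739 and x_2* = 11.111111·0.5739 = 6.3768.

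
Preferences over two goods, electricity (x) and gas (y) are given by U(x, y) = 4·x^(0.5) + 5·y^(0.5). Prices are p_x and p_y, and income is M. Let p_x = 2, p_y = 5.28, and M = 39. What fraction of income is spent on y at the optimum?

share on y = 0.3718

MU_x ∝ 4·x^(-0.5), MU_y ∝ 5·y^(-0.5), so MRS = (4/5)·(y/x)^(0.5) = p_x/p_y.
Hence y/x = ((5/4)·p_x/p_y)^(1/(0.5)), i.e. raised to the 2 power.
Substitute y = (y/x)·x into the budget: x* = M/(p_x + p_y·(y/x)).
Numerically y/x = 0.224188, so x* = 39/(2 + 5.28·0.224188) = 12.2499 and y* = 0.224188·12.2499 = 2.7463.
Expenditure on y: 5.28·2.7463 = 14.5003; share = 0.3718.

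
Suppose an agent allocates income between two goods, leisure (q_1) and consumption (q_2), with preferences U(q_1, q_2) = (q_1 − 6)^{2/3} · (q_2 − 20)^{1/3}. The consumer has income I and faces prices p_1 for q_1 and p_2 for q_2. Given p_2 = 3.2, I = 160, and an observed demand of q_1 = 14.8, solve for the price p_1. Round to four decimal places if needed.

MRS = 2·(q_2−20)/(q_1−6). Tangency with p_1/p_2 gives q_2−20 = (1/2)·(p_1/p_2)·(q_1−6).
After buying the subsistence bundle (6, 20), a share 2/3 of the remaining income goes to q_1: q_1* = 6 + 2/3·(I − 6p_1 − 20p_2)/p_1.
Set q_1* = 14.8 in the demand function and solve for p_1: p_1 = 5.

p_1 = 5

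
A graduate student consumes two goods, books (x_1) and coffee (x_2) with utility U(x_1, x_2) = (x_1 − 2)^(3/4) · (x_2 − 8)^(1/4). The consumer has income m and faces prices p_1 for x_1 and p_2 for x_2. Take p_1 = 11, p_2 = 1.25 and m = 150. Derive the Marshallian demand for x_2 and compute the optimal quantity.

MRS = 3·(x_2−8)/(x_1−2). Tangency with p_1/p_2 gives x_2−8 = (1/3)·(p_1/p_2)·(x_1−2).
Substituting into the budget: x_1* = 2 + 0.75·(m − 2·p_1 − 8·p_2)/p_1, and x_2* = 8 + 0.25·(…)/p_2.
Discretionary income = 150 − 2·11 − 8·1.25 = 118; x_2* = 8 + 0.25·118/1.25 = 31.6.

x_2* = 31.6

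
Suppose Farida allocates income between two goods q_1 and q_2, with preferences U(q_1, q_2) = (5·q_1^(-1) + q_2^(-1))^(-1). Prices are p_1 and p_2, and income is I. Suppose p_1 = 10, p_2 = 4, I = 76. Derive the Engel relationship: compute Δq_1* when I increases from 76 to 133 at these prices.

Δq_1* = 4.4433

From the CES first-order condition, 5·(q_2/q_1)^(2) = p_1/p_2.
Solve for the ratio: q_2/q_1 = [(1/5)·p_1/p_2]^(0.5).
Substitute q_2 = (q_2/q_1)·q_1 into the budget: q_1* = I/(p_1 + p_2·(q_2/q_1)).
Numerically q_2/q_1 = 0.707107, so q_1* = 76/(10 + 4·0.707107) = 5.9243.
At I' = 133: q_1* = 10.3676. Change: 10.3676 − 5.9243 = 4.4433.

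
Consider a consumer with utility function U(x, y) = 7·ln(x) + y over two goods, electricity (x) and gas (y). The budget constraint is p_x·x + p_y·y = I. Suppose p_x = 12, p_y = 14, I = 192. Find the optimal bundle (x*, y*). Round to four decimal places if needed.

x* = 8.1667, y* = 6.7143

Set MRS = p_x/p_y: (7/x)/1 = p_x/p_y.
So x*(p_x,p_y) = 7·p_y/p_x, independent of income; and y* = (I − 7·p_y)/p_y.
At the given prices: x* = 7·14/12 = 8.1667, and y* = 6.7143.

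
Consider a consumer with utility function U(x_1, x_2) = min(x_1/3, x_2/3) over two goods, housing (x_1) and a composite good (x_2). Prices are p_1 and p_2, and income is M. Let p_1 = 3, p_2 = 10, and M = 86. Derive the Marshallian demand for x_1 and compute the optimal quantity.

Here 3·3 + 3·10 = 39, giving x_1* = 6.6154.

x_1* = 6.6154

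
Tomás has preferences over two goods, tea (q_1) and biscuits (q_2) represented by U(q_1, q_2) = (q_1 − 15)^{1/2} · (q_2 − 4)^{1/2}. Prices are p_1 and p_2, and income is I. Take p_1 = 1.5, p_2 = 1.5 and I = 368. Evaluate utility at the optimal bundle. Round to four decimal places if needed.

Let q_1' = q_1−15, q_2' = q_2−4. MRS = q_2'/q_1' = p_1/p_2.
Substituting into the budget: q_1* = 15 + 0.5·(I − 15·p_1 − 4·p_2)/p_1, and q_2* = 4 + 0.5·(…)/p_2.
Discretionary income = 368 − 15·1.5 − 4·1.5 = 339.5; q_1* = 15 + 0.5·339.5/1.5 = 128.1667; q_2* = 4 + 0.5·339.5/1.5 = 117.1667.
Utility at the optimum: U(128.1667, 117.1667) = 113.1667.

V = 113.1667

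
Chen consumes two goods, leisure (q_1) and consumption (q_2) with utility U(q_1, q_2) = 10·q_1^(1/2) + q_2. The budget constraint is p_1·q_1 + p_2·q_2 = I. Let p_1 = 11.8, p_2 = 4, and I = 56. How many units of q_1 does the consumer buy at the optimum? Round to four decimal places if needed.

q_1* = 2.8727

Utility is quasi-linear in q_2; the FOC for q_1 is 5/√q_1 = p_1/p_2.
Thus q_1* = (5·p_2/p_1)² — independent of I — with the rest of income spent on q_2.
Plugging in: q_1* = (5·4/11.8)² = 2.8727.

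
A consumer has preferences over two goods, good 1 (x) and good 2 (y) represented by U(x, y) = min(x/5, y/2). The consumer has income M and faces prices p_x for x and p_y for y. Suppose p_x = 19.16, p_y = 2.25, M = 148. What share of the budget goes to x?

With perfect complements, no substitution: consume in ratio x:y = 5:2.
Budget: p_x·x + p_y·(2/5)·x = M, so (5·p_x + 2·p_y)·x = 5·M.
Demand: x*(p_x,p_y,M) = 5·M/(5·p_x + 2·p_y), y* = 2·M/(5·p_x + 2·p_y).
Here 5·19.16 + 2·2.25 = 100.3, giving x* = 7.3779 and y* = 2.9511.
Expenditure on x: 19.16·7.3779 = 141.3599; share = 0.9551.

share on x = 0.9551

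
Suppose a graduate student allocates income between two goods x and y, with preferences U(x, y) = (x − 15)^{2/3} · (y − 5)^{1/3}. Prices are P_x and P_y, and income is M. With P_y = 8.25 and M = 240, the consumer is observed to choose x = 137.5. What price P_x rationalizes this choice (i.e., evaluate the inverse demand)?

P_x = 1

MRS = 2·(y−5)/(x−15). Tangency with P_x/P_y gives y−5 = (1/2)·(P_x/P_y)·(x−15).
Substituting into the budget: x* = 15 + 2/3·(M − 15·P_x − 5·P_y)/P_x, and y* = 5 + 1/3·(…)/P_y.
Set x* = 137.5 in the demand function and solve for P_x: P_x = 1.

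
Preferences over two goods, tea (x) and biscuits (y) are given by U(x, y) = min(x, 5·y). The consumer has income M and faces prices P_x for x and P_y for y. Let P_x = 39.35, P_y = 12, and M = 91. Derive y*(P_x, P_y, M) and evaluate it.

Leontief preferences: the optimum is at the kink where x/5 = y/1, i.e. y = (1/5)·x.
Budget: P_x·x + P_y·(1/5)·x = M, so (5·P_x + P_y)·x = 5·M.
Demand: x*(P_x,P_y,M) = 5·M/(5·P_x + P_y), y* = M/(5·P_x + P_y).
Here 5·39.35 + 12 = 208.75, giving y* = 0.4359.

y* = 0.4359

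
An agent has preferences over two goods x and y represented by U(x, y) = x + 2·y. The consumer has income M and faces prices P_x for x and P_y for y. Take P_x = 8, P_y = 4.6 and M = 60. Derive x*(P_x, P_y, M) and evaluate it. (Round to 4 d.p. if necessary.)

x* = 0

Linear utility — the consumer picks whichever good has higher MU/price: 1/8 = 0.125 vs 2/4.6 = 0.4348.
y gives more utility per dollar, so spend all income on y: y* = M/P_y, x* = 0.
Numerically: x* = 0, y* = 13.0435.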